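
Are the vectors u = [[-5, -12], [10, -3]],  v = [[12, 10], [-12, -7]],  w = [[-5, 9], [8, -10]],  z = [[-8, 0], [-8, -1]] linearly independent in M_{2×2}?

Write each element as a coordinate vector in ℝ⁴ using {E₁₁, E₁₂, E₂₁, E₂₂}.
Form the 4×4 matrix with these as columns; its determinant is -36712.
A nonzero determinant means the columns are linearly independent.

linearly independent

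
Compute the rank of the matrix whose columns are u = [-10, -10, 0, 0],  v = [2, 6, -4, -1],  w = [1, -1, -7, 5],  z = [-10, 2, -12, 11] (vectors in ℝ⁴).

Form the matrix with u, v, w, z as columns and reduce.
Exactly 4 pivots survive; hence the rank is 4.

4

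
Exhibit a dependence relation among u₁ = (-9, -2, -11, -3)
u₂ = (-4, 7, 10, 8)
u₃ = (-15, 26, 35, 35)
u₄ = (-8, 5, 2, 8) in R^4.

Write the vectors as columns of a matrix and find a nonzero vector in its null space.
The free variable yields coefficients (1, -2, 1, -2) (any nonzero multiple also works).

u₁ - 2u₂ + u₃ - 2u₄ = 0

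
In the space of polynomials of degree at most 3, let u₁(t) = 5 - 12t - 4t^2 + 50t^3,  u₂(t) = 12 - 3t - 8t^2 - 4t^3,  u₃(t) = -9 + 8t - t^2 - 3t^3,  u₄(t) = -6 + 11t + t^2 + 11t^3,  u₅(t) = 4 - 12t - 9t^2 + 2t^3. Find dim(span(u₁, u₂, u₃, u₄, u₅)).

Use coordinates relative to {1, t, …, t^3}.
Row-reduce the 5×4 matrix with these as rows.
Exactly 4 pivots survive; hence the rank is 4.
(With 5 elements in a 4-dimensional space the rank is at most 4.)

dim = 4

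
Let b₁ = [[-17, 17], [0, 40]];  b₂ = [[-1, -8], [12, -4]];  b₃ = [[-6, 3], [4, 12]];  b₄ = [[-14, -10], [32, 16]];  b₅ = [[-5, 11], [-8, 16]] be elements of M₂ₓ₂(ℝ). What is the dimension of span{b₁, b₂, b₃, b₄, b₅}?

2

Pass to coordinate vectors with respect to the basis {E₁₁, E₁₂, E₂₁, E₂₂}.
Apply Gaussian elimination to the matrix whose rows are b₁, b₂, b₃, b₄, b₅.
There are 2 pivot columns, so rank = 2.
(With 5 elements in a 4-dimensional space the rank is at most 4.)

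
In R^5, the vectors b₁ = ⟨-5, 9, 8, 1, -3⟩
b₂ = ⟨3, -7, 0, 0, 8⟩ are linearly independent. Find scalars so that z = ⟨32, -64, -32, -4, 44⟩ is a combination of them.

z = -4b₁ + 4b₂

Set up the augmented matrix [b₁ | b₂ | z] and row-reduce.
The system has the unique solution (a₁, a₂) = (-4, 4).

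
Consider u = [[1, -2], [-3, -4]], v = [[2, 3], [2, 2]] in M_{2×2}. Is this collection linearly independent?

Take coordinates with respect to the standard basis {E₁₁, E₁₂, E₂₁, E₂₂}.
Place the vectors as rows of a 2×4 matrix and reduce to echelon form.
The reduction yields 2 nonzero rows, so the rank is 2.
Since rank = 2 (the number of vectors), the set is linearly independent.

linearly independent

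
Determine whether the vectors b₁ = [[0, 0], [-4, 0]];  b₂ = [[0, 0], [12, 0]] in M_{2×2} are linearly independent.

Take coordinates with respect to the standard basis {E₁₁, E₁₂, E₂₁, E₂₂}.
Place the vectors as rows of a 2×4 matrix and reduce to echelon form.
The reduction yields 1 nonzero row, so the rank is 1.
Since rank 1 < 2, the set is linearly dependent.
Indeed 3b₁ + b₂ = 0.

linearly dependent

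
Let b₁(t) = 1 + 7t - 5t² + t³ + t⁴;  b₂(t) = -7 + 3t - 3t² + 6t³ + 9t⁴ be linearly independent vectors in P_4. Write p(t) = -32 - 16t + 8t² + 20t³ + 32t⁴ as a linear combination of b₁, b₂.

p = -4b₁ + 4b₂

Identify each element with its coordinate vector in ℝ⁵ via {1, t, …, t⁴}.
Solve the system with b₁, b₂ as columns and p as the right-hand side.
The system has the unique solution (a₁, a₂) = (-4, 4).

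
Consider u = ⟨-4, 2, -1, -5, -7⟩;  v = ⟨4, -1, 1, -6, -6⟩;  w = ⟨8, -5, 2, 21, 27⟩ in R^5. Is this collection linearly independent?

Row-reduce the matrix whose columns are u, v, w.
The reduction yields 2 nonzero rows, so the rank is 2.
Since rank 2 < 3, the set is linearly dependent.
Indeed 3u + v + w = 0.

linearly dependent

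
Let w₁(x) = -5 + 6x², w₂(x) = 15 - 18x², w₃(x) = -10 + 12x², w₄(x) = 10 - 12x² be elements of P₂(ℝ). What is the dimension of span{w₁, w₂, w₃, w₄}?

Pass to coordinate vectors with respect to the basis {1, x, x²}.
Form the matrix with w₁, w₂, w₃, w₄ as columns and reduce.
There is 1 pivot column, so rank = 1.
(With 4 elements in a 3-dimensional space the rank is at most 3.)

dim = 1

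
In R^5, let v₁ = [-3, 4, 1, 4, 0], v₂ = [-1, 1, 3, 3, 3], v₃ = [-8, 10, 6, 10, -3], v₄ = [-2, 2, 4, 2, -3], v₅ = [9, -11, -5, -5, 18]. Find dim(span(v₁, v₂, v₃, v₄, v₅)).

Form the matrix with v₁, v₂, v₃, v₄, v₅ as columns and reduce.
Reduction leaves 3 leading entries, giving rank 3.

3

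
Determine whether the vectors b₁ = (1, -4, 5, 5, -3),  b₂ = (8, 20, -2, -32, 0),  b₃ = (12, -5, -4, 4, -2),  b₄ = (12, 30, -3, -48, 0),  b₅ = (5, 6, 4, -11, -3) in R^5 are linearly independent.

Place the vectors as rows of a 5×5 matrix and reduce to echelon form.
The reduction yields 3 nonzero rows, so the rank is 3.
Since rank 3 < 5, the set is linearly dependent.
Indeed 3b₂ - 2b₄ = 0.

linearly dependent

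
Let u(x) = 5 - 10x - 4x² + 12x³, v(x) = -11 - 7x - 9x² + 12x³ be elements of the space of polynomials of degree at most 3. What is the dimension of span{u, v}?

dim = 2

Use coordinates relative to {1, x, …, x³}.
Form the matrix with u, v as columns and reduce.
Exactly 2 pivots survive; hence the rank is 2.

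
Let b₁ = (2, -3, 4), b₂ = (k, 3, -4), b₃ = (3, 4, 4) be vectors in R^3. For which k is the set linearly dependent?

k = -2

The set is linearly dependent precisely when det[b₁; b₂; b₃] = 0.
Expanding, det = 28*k + 56.
This vanishes exactly when k = -2.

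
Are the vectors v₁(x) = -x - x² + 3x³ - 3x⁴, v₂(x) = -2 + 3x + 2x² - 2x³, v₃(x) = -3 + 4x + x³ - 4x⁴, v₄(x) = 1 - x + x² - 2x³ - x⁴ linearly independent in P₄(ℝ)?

Write each element as a coordinate vector in ℝ⁵ using {1, x, …, x⁴}.
Row-reduce the matrix whose columns are v₁, v₂, v₃, v₄.
The reduction yields 4 nonzero rows, so the rank is 4.
Since rank = 4 (the number of vectors), the set is linearly independent.

linearly independent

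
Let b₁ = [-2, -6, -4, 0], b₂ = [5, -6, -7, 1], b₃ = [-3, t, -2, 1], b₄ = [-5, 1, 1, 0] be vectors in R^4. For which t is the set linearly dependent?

t = 6/11

The set is linearly dependent precisely when det[b₁; b₂; b₃; b₄] = 0.
Expanding, det = 12 - 22*t.
Setting this to zero gives t = 6/11.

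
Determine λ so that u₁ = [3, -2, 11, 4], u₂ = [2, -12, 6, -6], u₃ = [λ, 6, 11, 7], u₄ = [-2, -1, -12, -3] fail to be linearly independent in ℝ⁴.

The vectors are dependent exactly when the determinant of the matrix with rows u₁, u₂, u₃, u₄ vanishes.
Expanding, det = 450*λ - 810.
Solving 450*λ - 810 = 0 yields λ = 9/5.

λ = 9/5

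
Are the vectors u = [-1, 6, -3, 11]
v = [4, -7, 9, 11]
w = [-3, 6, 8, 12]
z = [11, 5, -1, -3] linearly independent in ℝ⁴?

linearly independent

Form the 4×4 matrix with these as columns; its determinant is 21756.
A nonzero determinant means the columns are linearly independent.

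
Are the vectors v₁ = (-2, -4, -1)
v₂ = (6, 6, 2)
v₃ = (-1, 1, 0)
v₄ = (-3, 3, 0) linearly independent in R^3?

There are 4 vectors in a 3-dimensional space, so they cannot be linearly independent.

linearly dependent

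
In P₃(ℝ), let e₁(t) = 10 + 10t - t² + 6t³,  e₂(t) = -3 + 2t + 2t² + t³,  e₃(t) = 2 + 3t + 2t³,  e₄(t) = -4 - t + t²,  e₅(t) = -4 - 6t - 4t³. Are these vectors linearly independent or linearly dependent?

linearly dependent

Write each element as a coordinate vector in ℝ⁴ using {1, t, …, t³}.
There are 5 vectors in a 4-dimensional space, so they cannot be linearly independent.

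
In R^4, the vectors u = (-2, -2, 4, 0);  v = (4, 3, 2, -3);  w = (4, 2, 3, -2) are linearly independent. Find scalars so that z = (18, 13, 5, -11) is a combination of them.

z = -u + 3v + w

Since u, v, w are independent, the coefficients expressing z are uniquely determined by a linear system.
The system has the unique solution (α₁, α₂, α₃) = (-1, 3, 1).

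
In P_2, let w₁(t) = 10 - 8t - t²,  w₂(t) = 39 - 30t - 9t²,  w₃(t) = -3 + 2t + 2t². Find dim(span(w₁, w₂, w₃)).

dim = 2

Pass to coordinate vectors with respect to the basis {1, t, t²}.
Row-reduce the 3×3 matrix with these as rows.
There are 2 pivot columns, so rank = 2.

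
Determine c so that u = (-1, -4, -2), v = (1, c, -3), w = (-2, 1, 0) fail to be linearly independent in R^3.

c = -29/4

Place the vectors as rows of a 3×3 matrix; dependence ⇔ determinant zero.
Expanding, det = -4*c - 29.
Solving -4*c - 29 = 0 yields c = -29/4.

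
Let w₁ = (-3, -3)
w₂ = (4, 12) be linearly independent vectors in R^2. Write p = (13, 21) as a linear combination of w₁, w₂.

p = -3w₁ + w₂

Since w₁, w₂ are independent, the coefficients expressing p are uniquely determined by a linear system.
Back-substitution yields (α₁, α₂) = (-3, 1).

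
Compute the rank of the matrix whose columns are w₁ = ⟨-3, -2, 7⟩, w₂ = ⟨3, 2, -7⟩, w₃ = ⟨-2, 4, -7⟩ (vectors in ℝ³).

Row-reduce the 3×3 matrix with these as rows.
Exactly 2 pivots survive; hence the rank is 2.

rank 2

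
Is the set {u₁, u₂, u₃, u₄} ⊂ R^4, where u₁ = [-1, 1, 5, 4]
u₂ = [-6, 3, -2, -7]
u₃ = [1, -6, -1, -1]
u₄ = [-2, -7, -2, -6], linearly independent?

linearly independent

Form the 4×4 matrix with these as columns; its determinant is -188.
A nonzero determinant means the columns are linearly independent.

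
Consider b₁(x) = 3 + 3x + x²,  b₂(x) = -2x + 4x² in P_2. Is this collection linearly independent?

Write each element as a coordinate vector in ℝ³ using {1, x, x²}.
Row-reduce the matrix whose columns are b₁, b₂.
The reduction yields 2 nonzero rows, so the rank is 2.
Since rank = 2 (the number of vectors), the set is linearly independent.

linearly independent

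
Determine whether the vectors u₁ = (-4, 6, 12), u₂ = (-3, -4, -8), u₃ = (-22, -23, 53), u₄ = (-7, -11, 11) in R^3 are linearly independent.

There are 4 vectors in a 3-dimensional space, so they cannot be linearly independent.

linearly dependent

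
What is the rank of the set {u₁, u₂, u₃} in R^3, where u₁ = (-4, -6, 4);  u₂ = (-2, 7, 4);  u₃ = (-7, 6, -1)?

rank 3

Form the matrix with u₁, u₂, u₃ as columns and reduce.
There are 3 pivot columns, so rank = 3.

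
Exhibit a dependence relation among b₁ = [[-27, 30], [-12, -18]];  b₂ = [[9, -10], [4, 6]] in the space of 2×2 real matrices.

Write each element as a vector in ℝ⁴ using {E₁₁, E₁₂, E₂₁, E₂₂}.
Row-reduce the matrix with b₁, b₂ as columns; the null space gives the coefficients.
A generator of the null space is (1, 3).

b₁ + 3b₂ = 0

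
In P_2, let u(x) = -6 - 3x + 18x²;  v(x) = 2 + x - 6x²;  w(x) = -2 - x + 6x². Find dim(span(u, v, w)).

1

Pass to coordinate vectors with respect to the basis {1, x, x²}.
Put the 3×3 matrix [u|v|w] into echelon form.
The echelon form has 1 nonzero row, so the rank is 1.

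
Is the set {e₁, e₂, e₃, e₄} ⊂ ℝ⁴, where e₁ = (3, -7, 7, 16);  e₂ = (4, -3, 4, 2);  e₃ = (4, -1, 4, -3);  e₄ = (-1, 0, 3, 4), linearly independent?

linearly dependent

The matrix [e₁|e₂|e₃|e₄] has determinant 0.
A zero determinant means the columns are linearly dependent.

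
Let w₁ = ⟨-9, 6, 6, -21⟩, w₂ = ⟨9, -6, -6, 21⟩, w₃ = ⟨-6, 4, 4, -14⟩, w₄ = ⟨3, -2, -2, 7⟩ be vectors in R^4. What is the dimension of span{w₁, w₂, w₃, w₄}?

1

Put the 4×4 matrix [w₁|w₂|w₃|w₄] into echelon form.
Reduction leaves 1 leading entry, giving rank 1.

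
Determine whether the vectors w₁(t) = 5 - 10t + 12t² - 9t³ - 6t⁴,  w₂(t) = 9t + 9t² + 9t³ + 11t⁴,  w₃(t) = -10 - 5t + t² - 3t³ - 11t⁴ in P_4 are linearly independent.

Take coordinates with respect to the standard basis {1, t, …, t⁴}.
Row-reduce the matrix whose columns are w₁, w₂, w₃.
The reduction yields 3 nonzero rows, so the rank is 3.
Since rank = 3 (the number of vectors), the set is linearly independent.

linearly independent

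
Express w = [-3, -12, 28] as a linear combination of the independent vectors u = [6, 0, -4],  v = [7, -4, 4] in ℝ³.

Solve the system with u, v as columns and w as the right-hand side.
Back-substitution yields (c₁, c₂) = (-4, 3).

w = -4u + 3v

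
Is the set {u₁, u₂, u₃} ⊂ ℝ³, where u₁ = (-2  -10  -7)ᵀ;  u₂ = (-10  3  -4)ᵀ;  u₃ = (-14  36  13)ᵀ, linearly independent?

Form the 3×3 matrix with these as columns; its determinant is 0.
A zero determinant means the columns are linearly dependent.

linearly dependent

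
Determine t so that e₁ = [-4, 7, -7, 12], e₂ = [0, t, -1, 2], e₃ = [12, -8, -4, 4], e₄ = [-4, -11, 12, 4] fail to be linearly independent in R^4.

t = 3/8

Place the vectors as rows of a 4×4 matrix; dependence ⇔ determinant zero.
Cofactor expansion gives det = 2240*t - 840.
Solving 2240*t - 840 = 0 yields t = 3/8.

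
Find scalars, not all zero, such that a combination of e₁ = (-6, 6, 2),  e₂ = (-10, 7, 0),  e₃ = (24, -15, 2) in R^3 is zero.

e₁ - 3e₂ - e₃ = 0

Set up α₁e₁ + … + α₃e₃ = 0 and solve the homogeneous system.
A generator of the null space is (1, -3, -1).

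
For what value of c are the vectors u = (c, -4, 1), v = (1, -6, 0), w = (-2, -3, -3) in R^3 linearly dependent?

The vectors are dependent exactly when the determinant of the matrix with rows u, v, w vanishes.
Cofactor expansion gives det = 18*c - 27.
Solving 18*c - 27 = 0 yields c = 3/2.

c = 3/2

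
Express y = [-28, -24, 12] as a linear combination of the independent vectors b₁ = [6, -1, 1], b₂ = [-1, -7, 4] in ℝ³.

y = -4b₁ + 4b₂

Set up the augmented matrix [b₁ | b₂ | y] and row-reduce.
Back-substitution yields (a₁, a₂) = (-4, 4).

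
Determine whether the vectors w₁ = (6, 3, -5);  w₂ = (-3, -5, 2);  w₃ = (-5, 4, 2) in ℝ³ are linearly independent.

Form the 3×3 matrix with these as columns; its determinant is 65.
A nonzero determinant means the columns are linearly independent.

linearly independent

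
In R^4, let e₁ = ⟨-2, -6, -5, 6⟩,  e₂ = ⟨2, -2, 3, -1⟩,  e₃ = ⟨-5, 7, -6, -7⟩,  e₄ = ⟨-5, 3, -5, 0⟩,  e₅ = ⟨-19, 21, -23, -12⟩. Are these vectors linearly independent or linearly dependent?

linearly dependent

There are 5 vectors in a 4-dimensional space, so they cannot be linearly independent.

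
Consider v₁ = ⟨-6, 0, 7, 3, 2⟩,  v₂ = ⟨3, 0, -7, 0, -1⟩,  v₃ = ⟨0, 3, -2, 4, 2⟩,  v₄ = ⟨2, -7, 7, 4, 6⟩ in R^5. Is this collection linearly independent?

linearly independent

Row-reduce the matrix whose columns are v₁, v₂, v₃, v₄.
The reduction yields 4 nonzero rows, so the rank is 4.
Since rank = 4 (the number of vectors), the set is linearly independent.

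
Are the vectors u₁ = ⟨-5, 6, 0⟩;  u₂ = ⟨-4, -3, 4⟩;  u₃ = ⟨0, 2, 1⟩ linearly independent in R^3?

Place the vectors as rows of a 3×3 matrix and reduce to echelon form.
The reduction yields 3 nonzero rows, so the rank is 3.
Since rank = 3 (the number of vectors), the set is linearly independent.

linearly independent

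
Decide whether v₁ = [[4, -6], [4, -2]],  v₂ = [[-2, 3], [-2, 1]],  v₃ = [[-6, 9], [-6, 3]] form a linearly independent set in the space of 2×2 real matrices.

linearly dependent

Write each element as a coordinate vector in ℝ⁴ using {E₁₁, E₁₂, E₂₁, E₂₂}.
Place the vectors as rows of a 3×4 matrix and reduce to echelon form.
The reduction yields 1 nonzero row, so the rank is 1.
Since rank 1 < 3, the set is linearly dependent.
Indeed v₁ + 2v₂ = 0.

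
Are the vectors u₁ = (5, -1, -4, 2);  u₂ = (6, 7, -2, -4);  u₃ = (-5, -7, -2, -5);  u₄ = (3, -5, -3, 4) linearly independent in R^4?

linearly independent

Form the 4×4 matrix with these as columns; its determinant is 427.
A nonzero determinant means the columns are linearly independent.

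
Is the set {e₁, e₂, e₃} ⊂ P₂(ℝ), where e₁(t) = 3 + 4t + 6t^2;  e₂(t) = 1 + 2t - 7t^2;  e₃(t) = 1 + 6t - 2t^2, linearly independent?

linearly independent

Write each element as a coordinate vector in ℝ³ using {1, t, t^2}.
The matrix [e₁|e₂|e₃] has determinant 118.
A nonzero determinant means the columns are linearly independent.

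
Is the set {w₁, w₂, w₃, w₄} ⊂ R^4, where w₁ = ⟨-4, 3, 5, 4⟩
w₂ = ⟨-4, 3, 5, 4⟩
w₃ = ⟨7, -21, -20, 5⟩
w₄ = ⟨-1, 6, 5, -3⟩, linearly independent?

linearly dependent

Row-reduce the matrix whose columns are w₁, w₂, w₃, w₄.
The reduction yields 2 nonzero rows, so the rank is 2.
Since rank 2 < 4, the set is linearly dependent.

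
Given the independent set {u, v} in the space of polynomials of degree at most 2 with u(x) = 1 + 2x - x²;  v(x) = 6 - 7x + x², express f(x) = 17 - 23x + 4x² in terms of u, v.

Identify each element with its coordinate vector in ℝ³ via {1, x, x²}.
Write f = α₁u + α₂v and equate components.
Row-reducing the augmented matrix gives the unique coefficients (α₁, α₂) = (-1, 3).

f = -u + 3v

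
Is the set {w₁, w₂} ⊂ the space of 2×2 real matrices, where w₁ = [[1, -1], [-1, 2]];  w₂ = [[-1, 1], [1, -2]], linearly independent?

Take coordinates with respect to the standard basis {E₁₁, E₁₂, E₂₁, E₂₂}.
Row-reduce the matrix whose columns are w₁, w₂.
The reduction yields 1 nonzero row, so the rank is 1.
Since rank 1 < 2, the set is linearly dependent.

linearly dependent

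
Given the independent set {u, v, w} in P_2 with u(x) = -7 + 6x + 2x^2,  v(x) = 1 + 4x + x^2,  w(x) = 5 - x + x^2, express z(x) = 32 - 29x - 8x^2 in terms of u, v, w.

z = -4u - v + w

Take coordinate vectors relative to {1, x, x^2}.
Write z = c₁u + … + c₃w and equate components.
Back-substitution yields (c₁, c₂, c₃) = (-4, -1, 1).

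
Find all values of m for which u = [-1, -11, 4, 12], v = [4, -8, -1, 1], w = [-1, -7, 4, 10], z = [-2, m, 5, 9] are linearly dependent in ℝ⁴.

Place the vectors as rows of a 4×4 matrix; dependence ⇔ determinant zero.
Cofactor expansion gives det = 30*m + 36.
This vanishes exactly when m = -6/5.

m = -6/5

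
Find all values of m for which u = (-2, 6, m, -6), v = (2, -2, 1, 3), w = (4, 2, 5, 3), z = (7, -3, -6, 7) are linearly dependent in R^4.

Place the vectors as rows of a 4×4 matrix; dependence ⇔ determinant zero.
Expanding, det = -18*m - 120.
Setting this to zero gives m = -20/3.

m = -20/3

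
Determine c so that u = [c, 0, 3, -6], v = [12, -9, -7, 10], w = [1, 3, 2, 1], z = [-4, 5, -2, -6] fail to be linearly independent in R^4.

The set is linearly dependent precisely when det[u; v; w; z] = 0.
Expanding, det = -231*c - 1914.
Solving -231*c - 1914 = 0 yields c = -58/7.

c = -58/7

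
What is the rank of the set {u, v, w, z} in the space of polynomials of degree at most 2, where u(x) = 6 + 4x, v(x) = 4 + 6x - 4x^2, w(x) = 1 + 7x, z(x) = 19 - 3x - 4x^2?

rank 3

Pass to coordinate vectors with respect to the basis {1, x, x^2}.
Put the 3×4 matrix [u|v|w|z] into echelon form.
There are 3 pivot columns, so rank = 3.
(With 4 elements in a 3-dimensional space the rank is at most 3.)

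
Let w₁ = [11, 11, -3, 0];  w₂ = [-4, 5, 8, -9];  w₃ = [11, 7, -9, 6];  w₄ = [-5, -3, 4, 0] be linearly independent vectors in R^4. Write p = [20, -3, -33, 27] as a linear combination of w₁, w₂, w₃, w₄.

Set up the augmented matrix [w₁ | w₂ | w₃ | w₄ | p] and row-reduce.
Back-substitution yields (a₁, …, a₄) = (-2, -1, 3, -1).

p = -2w₁ - w₂ + 3w₃ - w₄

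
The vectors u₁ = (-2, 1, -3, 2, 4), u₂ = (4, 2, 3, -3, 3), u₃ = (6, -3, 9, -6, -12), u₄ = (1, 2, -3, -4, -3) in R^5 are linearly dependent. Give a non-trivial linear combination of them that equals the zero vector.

3u₁ + u₃ = 0

Row-reduce the matrix with u₁, u₂, u₃, u₄ as columns; the null space gives the coefficients.
A generator of the null space is (3, 0, 1, 0).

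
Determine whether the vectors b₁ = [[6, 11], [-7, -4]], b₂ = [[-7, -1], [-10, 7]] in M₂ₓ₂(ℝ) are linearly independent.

linearly independent

Write each element as a coordinate vector in ℝ⁴ using {E₁₁, E₁₂, E₂₁, E₂₂}.
Place the vectors as rows of a 2×4 matrix and reduce to echelon form.
The reduction yields 2 nonzero rows, so the rank is 2.
Since rank = 2 (the number of vectors), the set is linearly independent.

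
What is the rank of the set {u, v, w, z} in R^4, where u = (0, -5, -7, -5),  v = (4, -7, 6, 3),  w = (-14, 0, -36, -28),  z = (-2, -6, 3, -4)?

rank 3

Apply Gaussian elimination to the matrix whose rows are u, v, w, z.
The echelon form has 3 nonzero rows, so the rank is 3.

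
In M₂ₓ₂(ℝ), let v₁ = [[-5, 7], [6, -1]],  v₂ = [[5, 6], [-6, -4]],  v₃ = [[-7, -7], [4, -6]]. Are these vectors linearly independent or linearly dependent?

linearly independent

Take coordinates with respect to the standard basis {E₁₁, E₁₂, E₂₁, E₂₂}.
Row-reduce the matrix whose columns are v₁, v₂, v₃.
The reduction yields 3 nonzero rows, so the rank is 3.
Since rank = 3 (the number of vectors), the set is linearly independent.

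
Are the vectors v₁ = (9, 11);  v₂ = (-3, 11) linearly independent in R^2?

Place the vectors as rows of a 2×2 matrix and reduce to echelon form.
The reduction yields 2 nonzero rows, so the rank is 2.
Since rank = 2 (the number of vectors), the set is linearly independent.

linearly independent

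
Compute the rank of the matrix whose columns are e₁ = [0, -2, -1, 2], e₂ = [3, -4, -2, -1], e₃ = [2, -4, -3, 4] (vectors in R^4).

rank 3

Put the 4×3 matrix [e₁|e₂|e₃] into echelon form.
The echelon form has 3 nonzero rows, so the rank is 3.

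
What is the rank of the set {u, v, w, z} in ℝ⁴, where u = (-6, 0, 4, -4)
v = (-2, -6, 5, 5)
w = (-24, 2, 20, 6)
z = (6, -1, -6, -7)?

Row-reduce the 4×4 matrix with these as rows.
Exactly 3 pivots survive; hence the rank is 3.

3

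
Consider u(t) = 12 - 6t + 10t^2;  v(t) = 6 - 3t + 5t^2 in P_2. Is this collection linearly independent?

linearly dependent

Take coordinates with respect to the standard basis {1, t, t^2}.
Row-reduce the matrix whose columns are u, v.
The reduction yields 1 nonzero row, so the rank is 1.
Since rank 1 < 2, the set is linearly dependent.
Indeed u - 2v = 0.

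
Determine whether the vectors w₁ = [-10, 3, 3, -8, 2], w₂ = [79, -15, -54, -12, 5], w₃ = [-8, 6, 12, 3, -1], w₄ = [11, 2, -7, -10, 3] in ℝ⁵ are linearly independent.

Place the vectors as rows of a 4×5 matrix and reduce to echelon form.
The reduction yields 3 nonzero rows, so the rank is 3.
Since rank 3 < 4, the set is linearly dependent.
Indeed 3w₁ + w₂ + 2w₃ - 3w₄ = 0.

linearly dependent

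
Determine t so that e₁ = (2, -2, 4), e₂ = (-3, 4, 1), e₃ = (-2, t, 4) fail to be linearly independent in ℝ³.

Dependence holds iff the 3×3 matrix [e₁ e₂ e₃] is singular.
Cofactor expansion gives det = 44 - 14*t.
Solving 44 - 14*t = 0 yields t = 22/7.

t = 22/7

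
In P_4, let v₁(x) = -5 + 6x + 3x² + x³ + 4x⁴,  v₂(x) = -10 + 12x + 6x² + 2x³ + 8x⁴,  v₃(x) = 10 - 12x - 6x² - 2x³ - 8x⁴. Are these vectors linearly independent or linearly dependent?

Take coordinates with respect to the standard basis {1, x, …, x⁴}.
One vector is a scalar multiple of another, so the set is dependent.

linearly dependent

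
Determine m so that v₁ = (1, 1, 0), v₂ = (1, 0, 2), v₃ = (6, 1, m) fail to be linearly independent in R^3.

m = 10

Place the vectors as rows of a 3×3 matrix; dependence ⇔ determinant zero.
Cofactor expansion gives det = 10 - m.
This vanishes exactly when m = 10.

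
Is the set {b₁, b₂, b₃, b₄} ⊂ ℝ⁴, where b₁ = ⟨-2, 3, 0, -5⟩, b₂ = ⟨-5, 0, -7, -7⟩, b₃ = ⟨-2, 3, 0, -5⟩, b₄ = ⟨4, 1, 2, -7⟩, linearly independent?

Two of the vectors are equal, giving an immediate dependence.

linearly dependent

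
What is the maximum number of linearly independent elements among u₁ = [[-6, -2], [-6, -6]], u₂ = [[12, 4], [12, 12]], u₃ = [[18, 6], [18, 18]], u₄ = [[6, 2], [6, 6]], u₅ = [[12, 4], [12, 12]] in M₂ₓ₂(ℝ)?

1

Represent each element by its coordinate vector in ℝ⁴.
Row-reduce the 5×4 matrix with these as rows.
There is 1 pivot column, so rank = 1.
(With 5 elements in a 4-dimensional space the rank is at most 4.)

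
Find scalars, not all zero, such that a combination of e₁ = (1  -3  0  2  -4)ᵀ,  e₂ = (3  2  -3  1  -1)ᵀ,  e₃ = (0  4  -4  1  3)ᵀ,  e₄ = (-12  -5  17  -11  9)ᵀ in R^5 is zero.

Solve the homogeneous system with e₁, e₂, e₃, e₄ as columns by row-reducing the coefficient matrix.
One solution (up to scaling) is (3, 3, 2, 1).

3e₁ + 3e₂ + 2e₃ + e₄ = 0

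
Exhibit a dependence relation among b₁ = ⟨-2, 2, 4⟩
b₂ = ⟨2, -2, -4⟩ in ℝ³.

b₁ + b₂ = 0

Set up α₁b₁ + α₂b₂ = 0 and solve the homogeneous system.
The free variable yields coefficients (1, 1) (any nonzero multiple also works).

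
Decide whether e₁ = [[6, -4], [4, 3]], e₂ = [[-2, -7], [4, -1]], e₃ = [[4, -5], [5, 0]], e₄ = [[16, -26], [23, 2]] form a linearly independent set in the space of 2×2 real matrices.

Take coordinates with respect to the standard basis {E₁₁, E₁₂, E₂₁, E₂₂}.
Form the 4×4 matrix with these as columns; its determinant is 0.
A zero determinant means the columns are linearly dependent.
Indeed e₁ + e₂ + 3e₃ - e₄ = 0.

linearly dependent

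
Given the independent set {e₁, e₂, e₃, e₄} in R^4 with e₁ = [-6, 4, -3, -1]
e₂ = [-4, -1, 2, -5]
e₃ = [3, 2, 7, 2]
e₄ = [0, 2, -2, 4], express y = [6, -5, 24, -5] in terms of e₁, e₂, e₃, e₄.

Since e₁, e₂, e₃, e₄ are independent, the coefficients expressing y are uniquely determined by a linear system.
The system has the unique solution (α₁, …, α₄) = (-2, 3, 2, 1).

y = -2e₁ + 3e₂ + 2e₃ + e₄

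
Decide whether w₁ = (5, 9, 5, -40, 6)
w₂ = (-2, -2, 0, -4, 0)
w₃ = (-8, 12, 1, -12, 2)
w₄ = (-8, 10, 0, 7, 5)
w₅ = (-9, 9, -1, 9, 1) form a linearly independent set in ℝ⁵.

Place the vectors as rows of a 5×5 matrix and reduce to echelon form.
The reduction yields 4 nonzero rows, so the rank is 4.
Since rank 4 < 5, the set is linearly dependent.
Indeed w₁ + w₂ - 2w₃ - w₄ + 3w₅ = 0.

linearly dependent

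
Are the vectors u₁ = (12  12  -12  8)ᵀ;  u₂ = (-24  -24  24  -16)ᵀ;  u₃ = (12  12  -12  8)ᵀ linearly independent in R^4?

Row-reduce the matrix whose columns are u₁, u₂, u₃.
The reduction yields 1 nonzero row, so the rank is 1.
Since rank 1 < 3, the set is linearly dependent.
Indeed 2u₁ + u₂ = 0.

linearly dependent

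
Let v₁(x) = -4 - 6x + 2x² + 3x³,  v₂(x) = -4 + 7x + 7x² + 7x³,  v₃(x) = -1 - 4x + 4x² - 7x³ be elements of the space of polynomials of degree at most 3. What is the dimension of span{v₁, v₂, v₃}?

3

Pass to coordinate vectors with respect to the basis {1, x, …, x³}.
Apply Gaussian elimination to the matrix whose rows are v₁, v₂, v₃.
The echelon form has 3 nonzero rows, so the rank is 3.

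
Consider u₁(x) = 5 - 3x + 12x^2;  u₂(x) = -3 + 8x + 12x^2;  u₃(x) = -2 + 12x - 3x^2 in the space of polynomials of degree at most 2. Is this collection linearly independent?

linearly independent

Take coordinates with respect to the standard basis {1, x, x^2}.
Place the vectors as rows of a 3×3 matrix and reduce to echelon form.
The reduction yields 3 nonzero rows, so the rank is 3.
Since rank = 3 (the number of vectors), the set is linearly independent.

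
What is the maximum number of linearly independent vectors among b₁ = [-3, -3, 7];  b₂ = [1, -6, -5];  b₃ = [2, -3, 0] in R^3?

Put the 3×3 matrix [b₁|b₂|b₃] into echelon form.
There are 3 pivot columns, so rank = 3.

3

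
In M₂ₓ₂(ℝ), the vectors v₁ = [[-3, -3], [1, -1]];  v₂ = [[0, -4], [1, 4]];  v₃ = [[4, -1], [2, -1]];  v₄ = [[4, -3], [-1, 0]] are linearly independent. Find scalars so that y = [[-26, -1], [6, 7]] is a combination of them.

Identify each element with its coordinate vector in ℝ⁴ via {E₁₁, E₁₂, E₂₁, E₂₂}.
Set up the augmented matrix [v₁ | v₂ | v₃ | v₄ | y] and row-reduce.
Back-substitution yields (a₁, …, a₄) = (2, 2, -1, -4).

y = 2v₁ + 2v₂ - v₃ - 4v₄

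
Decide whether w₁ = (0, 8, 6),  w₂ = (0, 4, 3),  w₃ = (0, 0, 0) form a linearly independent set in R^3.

linearly dependent

One of the vectors is the zero vector, so the set is linearly dependent.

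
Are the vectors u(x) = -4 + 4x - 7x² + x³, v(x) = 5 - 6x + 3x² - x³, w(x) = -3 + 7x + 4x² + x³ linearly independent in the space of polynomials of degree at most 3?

linearly independent

Write each element as a coordinate vector in ℝ⁴ using {1, x, …, x³}.
Row-reduce the matrix whose columns are u, v, w.
The reduction yields 3 nonzero rows, so the rank is 3.
Since rank = 3 (the number of vectors), the set is linearly independent.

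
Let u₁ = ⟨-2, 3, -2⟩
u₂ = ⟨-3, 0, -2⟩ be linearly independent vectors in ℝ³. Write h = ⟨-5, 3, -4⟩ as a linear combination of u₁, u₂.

h = u₁ + u₂

Solve the system with u₁, u₂ as columns and h as the right-hand side.
Back-substitution yields (c₁, c₂) = (1, 1).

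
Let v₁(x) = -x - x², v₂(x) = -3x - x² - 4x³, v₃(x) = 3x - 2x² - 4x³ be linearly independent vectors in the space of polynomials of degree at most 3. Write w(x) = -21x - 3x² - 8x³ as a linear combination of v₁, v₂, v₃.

Work in coordinates with respect to the standard basis {1, x, …, x³}.
Set up the augmented matrix [v₁ | v₂ | v₃ | w] and row-reduce.
Row-reducing the augmented matrix gives the unique coefficients (a₁, a₂, a₃) = (3, 4, -2).

w = 3v₁ + 4v₂ - 2v₃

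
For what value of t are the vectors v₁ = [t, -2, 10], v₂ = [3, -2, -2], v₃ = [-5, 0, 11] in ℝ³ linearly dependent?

Place the vectors as rows of a 3×3 matrix; dependence ⇔ determinant zero.
Cofactor expansion gives det = -22*t - 54.
Setting this to zero gives t = -27/11.

t = -27/11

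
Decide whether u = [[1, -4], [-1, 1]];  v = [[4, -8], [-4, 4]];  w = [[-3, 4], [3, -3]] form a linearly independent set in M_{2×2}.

Take coordinates with respect to the standard basis {E₁₁, E₁₂, E₂₁, E₂₂}.
Place the vectors as rows of a 3×4 matrix and reduce to echelon form.
The reduction yields 2 nonzero rows, so the rank is 2.
Since rank 2 < 3, the set is linearly dependent.
Indeed u - v - w = 0.

linearly dependent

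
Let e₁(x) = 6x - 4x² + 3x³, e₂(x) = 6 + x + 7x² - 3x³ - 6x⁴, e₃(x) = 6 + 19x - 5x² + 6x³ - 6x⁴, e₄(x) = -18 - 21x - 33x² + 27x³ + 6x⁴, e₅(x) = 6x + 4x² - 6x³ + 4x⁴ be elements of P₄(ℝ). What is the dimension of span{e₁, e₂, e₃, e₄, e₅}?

dim = 3

Pass to coordinate vectors with respect to the basis {1, x, …, x⁴}.
Form the matrix with e₁, e₂, e₃, e₄, e₅ as columns and reduce.
Reduction leaves 3 leading entries, giving rank 3.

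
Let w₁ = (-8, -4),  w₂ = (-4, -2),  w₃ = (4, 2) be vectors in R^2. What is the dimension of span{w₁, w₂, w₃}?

dim = 1

Form the matrix with w₁, w₂, w₃ as columns and reduce.
The echelon form has 1 nonzero row, so the rank is 1.
(With 3 elements in a 2-dimensional space the rank is at most 2.)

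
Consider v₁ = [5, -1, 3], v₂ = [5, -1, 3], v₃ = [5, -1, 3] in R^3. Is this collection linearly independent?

Form the 3×3 matrix with these as columns; its determinant is 0.
A zero determinant means the columns are linearly dependent.

linearly dependent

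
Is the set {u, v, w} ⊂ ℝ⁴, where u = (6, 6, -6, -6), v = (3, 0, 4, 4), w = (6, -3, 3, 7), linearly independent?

linearly independent

Row-reduce the matrix whose columns are u, v, w.
The reduction yields 3 nonzero rows, so the rank is 3.
Since rank = 3 (the number of vectors), the set is linearly independent.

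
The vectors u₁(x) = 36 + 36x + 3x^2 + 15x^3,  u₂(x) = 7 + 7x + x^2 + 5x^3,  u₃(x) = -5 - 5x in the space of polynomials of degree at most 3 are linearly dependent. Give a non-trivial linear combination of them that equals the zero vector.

Take coordinates with respect to {1, x, …, x^3}.
Set up α₁u₁ + … + α₃u₃ = 0 and solve the homogeneous system.
A generator of the null space is (1, -3, 3).

u₁ - 3u₂ + 3u₃ = 0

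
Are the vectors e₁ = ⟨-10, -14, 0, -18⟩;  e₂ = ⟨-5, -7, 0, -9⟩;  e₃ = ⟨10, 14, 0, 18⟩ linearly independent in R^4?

linearly dependent

One vector is a scalar multiple of another, so the set is dependent.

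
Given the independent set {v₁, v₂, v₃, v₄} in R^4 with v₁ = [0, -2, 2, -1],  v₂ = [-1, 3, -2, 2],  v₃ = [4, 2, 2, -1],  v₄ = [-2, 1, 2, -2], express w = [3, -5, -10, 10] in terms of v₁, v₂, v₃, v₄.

w = v₁ + v₂ - v₃ - 4v₄

Since v₁, v₂, v₃, v₄ are independent, the coefficients expressing w are uniquely determined by a linear system.
Row-reducing the augmented matrix gives the unique coefficients (c₁, …, c₄) = (1, 1, -1, -4).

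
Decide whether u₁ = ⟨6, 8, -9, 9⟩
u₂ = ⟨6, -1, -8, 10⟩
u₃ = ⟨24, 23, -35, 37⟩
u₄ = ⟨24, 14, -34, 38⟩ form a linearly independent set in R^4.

Row-reduce the matrix whose columns are u₁, u₂, u₃, u₄.
The reduction yields 2 nonzero rows, so the rank is 2.
Since rank 2 < 4, the set is linearly dependent.

linearly dependent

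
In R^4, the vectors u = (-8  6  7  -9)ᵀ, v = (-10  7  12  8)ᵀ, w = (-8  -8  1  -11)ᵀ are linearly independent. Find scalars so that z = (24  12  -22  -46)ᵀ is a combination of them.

z = 4u - 4v - 2w

Set up the augmented matrix [u | v | w | z] and row-reduce.
Back-substitution yields (α₁, α₂, α₃) = (4, -4, -2).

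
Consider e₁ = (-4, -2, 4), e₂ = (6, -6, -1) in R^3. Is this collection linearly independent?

Row-reduce the matrix whose columns are e₁, e₂.
The reduction yields 2 nonzero rows, so the rank is 2.
Since rank = 2 (the number of vectors), the set is linearly independent.

linearly independent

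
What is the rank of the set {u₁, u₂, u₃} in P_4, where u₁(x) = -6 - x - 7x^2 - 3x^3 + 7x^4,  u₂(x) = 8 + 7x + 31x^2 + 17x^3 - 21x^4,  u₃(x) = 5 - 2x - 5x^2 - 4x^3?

Pass to coordinate vectors with respect to the basis {1, x, …, x^4}.
Form the matrix with u₁, u₂, u₃ as columns and reduce.
Exactly 2 pivots survive; hence the rank is 2.

rank 2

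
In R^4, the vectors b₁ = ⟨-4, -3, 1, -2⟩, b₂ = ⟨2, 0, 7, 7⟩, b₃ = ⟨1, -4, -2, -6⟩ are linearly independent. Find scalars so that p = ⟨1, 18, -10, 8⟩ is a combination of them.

Set up the augmented matrix [b₁ | b₂ | b₃ | p] and row-reduce.
Row-reducing the augmented matrix gives the unique coefficients (α₁, α₂, α₃) = (-2, -2, -3).

p = -2b₁ - 2b₂ - 3b₃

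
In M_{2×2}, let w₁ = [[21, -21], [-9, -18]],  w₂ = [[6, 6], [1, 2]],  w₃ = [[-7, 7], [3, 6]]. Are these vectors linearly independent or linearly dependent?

linearly dependent

Take coordinates with respect to the standard basis {E₁₁, E₁₂, E₂₁, E₂₂}.
One vector is a scalar multiple of another, so the set is dependent.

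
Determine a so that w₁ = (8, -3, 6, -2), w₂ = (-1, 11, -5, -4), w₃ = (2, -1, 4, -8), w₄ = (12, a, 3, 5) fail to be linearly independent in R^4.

a = 21/10

Place the vectors as rows of a 4×4 matrix; dependence ⇔ determinant zero.
Cofactor expansion gives det = 340*a - 714.
This vanishes exactly when a = 21/10.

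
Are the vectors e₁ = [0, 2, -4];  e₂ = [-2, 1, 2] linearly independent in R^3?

linearly independent

Row-reduce the matrix whose columns are e₁, e₂.
The reduction yields 2 nonzero rows, so the rank is 2.
Since rank = 2 (the number of vectors), the set is linearly independent.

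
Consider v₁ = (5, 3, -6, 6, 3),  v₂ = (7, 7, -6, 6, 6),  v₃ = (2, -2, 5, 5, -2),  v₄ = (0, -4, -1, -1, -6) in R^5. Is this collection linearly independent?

Place the vectors as rows of a 4×5 matrix and reduce to echelon form.
The reduction yields 4 nonzero rows, so the rank is 4.
Since rank = 4 (the number of vectors), the set is linearly independent.

linearly independent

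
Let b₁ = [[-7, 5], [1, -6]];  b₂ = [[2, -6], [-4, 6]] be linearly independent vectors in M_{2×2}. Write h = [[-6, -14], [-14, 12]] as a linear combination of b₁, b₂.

Work in coordinates with respect to the standard basis {E₁₁, E₁₂, E₂₁, E₂₂}.
Since b₁, b₂ are independent, the coefficients expressing h are uniquely determined by a linear system.
Row-reducing the augmented matrix gives the unique coefficients (α₁, α₂) = (2, 4).

h = 2b₁ + 4b₂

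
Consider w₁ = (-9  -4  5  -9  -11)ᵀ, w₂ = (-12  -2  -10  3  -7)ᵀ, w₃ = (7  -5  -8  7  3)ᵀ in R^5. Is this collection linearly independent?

linearly independent

Place the vectors as rows of a 3×5 matrix and reduce to echelon form.
The reduction yields 3 nonzero rows, so the rank is 3.
Since rank = 3 (the number of vectors), the set is linearly independent.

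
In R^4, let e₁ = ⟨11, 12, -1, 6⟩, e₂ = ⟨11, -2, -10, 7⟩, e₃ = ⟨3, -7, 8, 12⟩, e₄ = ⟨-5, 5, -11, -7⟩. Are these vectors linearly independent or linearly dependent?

The matrix [e₁|e₂|e₃|e₄] has determinant -18876.
A nonzero determinant means the columns are linearly independent.

linearly independent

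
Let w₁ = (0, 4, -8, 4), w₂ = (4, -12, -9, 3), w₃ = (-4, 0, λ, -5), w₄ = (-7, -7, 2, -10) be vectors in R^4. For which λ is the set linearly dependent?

Dependence holds iff the 4×4 matrix [w₁ w₂ w₃ w₄] is singular.
Cofactor expansion gives det = 1116 - 372*λ.
Solving 1116 - 372*λ = 0 yields λ = 3.

λ = 3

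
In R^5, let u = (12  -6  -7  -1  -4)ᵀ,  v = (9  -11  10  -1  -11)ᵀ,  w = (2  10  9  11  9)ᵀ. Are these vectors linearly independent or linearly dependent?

linearly independent

Row-reduce the matrix whose columns are u, v, w.
The reduction yields 3 nonzero rows, so the rank is 3.
Since rank = 3 (the number of vectors), the set is linearly independent.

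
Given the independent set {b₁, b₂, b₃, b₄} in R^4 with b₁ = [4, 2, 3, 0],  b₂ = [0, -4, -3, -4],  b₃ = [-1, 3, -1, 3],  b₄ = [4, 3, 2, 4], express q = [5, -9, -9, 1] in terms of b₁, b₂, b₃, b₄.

q = -3b₁ + 3b₂ - b₃ + 4b₄

Write q = a₁b₁ + … + a₄b₄ and equate components.
Row-reducing the augmented matrix gives the unique coefficients (a₁, …, a₄) = (-3, 3, -1, 4).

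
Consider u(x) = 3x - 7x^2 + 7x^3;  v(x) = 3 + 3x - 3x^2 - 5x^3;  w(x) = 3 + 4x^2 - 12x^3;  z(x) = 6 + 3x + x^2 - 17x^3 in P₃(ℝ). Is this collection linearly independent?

linearly dependent

Write each element as a coordinate vector in ℝ⁴ using {1, x, …, x^3}.
Row-reduce the matrix whose columns are u, v, w, z.
The reduction yields 2 nonzero rows, so the rank is 2.
Since rank 2 < 4, the set is linearly dependent.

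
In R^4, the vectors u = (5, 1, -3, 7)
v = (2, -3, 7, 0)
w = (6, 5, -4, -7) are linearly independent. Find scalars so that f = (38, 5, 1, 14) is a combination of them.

Write f = α₁u + … + α₃w and equate components.
Back-substitution yields (α₁, α₂, α₃) = (4, 3, 2).

f = 4u + 3v + 2w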